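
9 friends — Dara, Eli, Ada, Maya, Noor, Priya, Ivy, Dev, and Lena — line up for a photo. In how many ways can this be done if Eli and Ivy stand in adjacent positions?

Place the 7 others and the Eli-Ivy pair as 8 objects in a line; the pair has 2 internal arrangements.
That gives 2 × 8! = 2 × 40320 = 80640.

80640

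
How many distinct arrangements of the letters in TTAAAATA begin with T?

Fix T in the first position and arrange the remaining 7 letters.
Those 7 letters have A appearing 5 times and T appearing twice, giving (7)!/(5!·2!) = 21.

21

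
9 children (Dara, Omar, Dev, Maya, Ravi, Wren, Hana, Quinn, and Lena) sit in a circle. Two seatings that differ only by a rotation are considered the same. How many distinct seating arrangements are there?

40320

Around a circle, 9 distinct people have 9!/9 = (8)! = 40320 rotationally distinct seatings.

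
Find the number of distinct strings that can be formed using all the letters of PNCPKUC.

1260

The 7 letters of PNCPKUC have repeats: C appearing twice and P appearing twice.
Dividing 7! = 5040 by 2!·2! = 4 for the repeated letters gives 1260.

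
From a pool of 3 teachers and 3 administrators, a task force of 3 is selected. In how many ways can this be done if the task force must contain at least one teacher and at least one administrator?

Unrestricted: C(6,3) = 20 ways to pick any 3 of the 6.
Subtract selections that omit an entire group: no teachers → C(3,3) = 1; no administrators → C(3,3) = 1.
Both groups omitted at once is impossible, so 20 − 2 = 18.

18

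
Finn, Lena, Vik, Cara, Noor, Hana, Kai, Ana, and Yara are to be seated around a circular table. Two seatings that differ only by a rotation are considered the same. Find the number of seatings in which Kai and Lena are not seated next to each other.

30240

All circular seatings of 9 people number (8)! = 40320.
Seatings with Kai beside Lena: treat them as a block with 2 internal orders, giving 2 × (7)! = 10080.
Subtracting, 40320 − 10080 = 30240.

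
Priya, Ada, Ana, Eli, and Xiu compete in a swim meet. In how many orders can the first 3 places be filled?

There are 5 choices for 1st place, 4 for 2nd, and 3 for 3rd.
That gives 5 × 4 × 3 = 60.

60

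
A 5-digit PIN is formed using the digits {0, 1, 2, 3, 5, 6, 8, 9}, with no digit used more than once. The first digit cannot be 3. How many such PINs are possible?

5880

The first digit has 8−1 = 7 choices (anything except 3).
The remaining 4 digits are filled from the other 7 symbols without repetition: 7 × 6 × 5 × 4 = 840.
Total: 7 × 840 = 5880.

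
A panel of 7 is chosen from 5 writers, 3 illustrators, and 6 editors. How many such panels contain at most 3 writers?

Split by how many writers are chosen (0 through 3).
Sum: C(5,0)·C(9,7) + C(5,1)·C(9,6) + C(5,2)·C(9,5) + C(5,3)·C(9,4) = 36 + 420 + 1260 + 1260 = 2976.

2976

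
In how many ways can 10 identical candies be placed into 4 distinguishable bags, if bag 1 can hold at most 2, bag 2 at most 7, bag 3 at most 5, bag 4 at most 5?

By stars and bars, unrestricted non-negative solutions to x_1+…+x_4 = 10 number C(10+3,3) = 286.
Subtract solutions that violate a single cap (substitute x_i' = x_i − (cap_i+1)): x_1 ≥ 3 gives C(10,3) = 120; x_2 ≥ 8 gives C(5,3) = 10; x_3 ≥ 6 gives C(7,3) = 35; x_4 ≥ 6 gives C(7,3) = 35. Together 200.
Add back pairs where two caps are both exceeded: 0 + 4 + 4 + 0 + 0 + 0 = 8.
By inclusion–exclusion the count is 286 − 200 + 8 = 94.

94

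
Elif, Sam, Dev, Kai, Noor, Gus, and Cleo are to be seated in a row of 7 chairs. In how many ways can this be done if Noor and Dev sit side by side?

1440

Glue Noor and Dev into one block (2 internal orders), leaving 6 units to arrange in a row.
That gives 2 × 6! = 2 × 720 = 1440.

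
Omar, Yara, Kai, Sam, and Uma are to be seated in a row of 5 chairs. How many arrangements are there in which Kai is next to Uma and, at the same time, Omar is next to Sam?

Treat {Kai,Uma} as one block (2 orders) and {Omar,Sam} as another (2 orders).
That leaves 3 units to arrange: 2 × 2 × 3! = 4 × 6 = 24.

24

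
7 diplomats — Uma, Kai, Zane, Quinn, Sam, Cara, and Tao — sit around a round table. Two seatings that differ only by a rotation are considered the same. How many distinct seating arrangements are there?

Around a circle, 7 distinct people have 7!/7 = (6)! = 720 rotationally distinct seatings.

720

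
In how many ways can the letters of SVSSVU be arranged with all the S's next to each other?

Treat the 3 copies of S as a single block. The multiset to arrange is then {SSS, U, V, V}, 4 items in all.
That gives (4)!/(2!) = 12 arrangements.

12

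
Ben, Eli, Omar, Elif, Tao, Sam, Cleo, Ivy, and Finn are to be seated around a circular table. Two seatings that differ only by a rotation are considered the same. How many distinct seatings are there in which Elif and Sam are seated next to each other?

Treat {Elif, Sam} as one unit (2 internal orders) and seat the resulting 8 units around the table: (7)! circular arrangements.
So 2 × (7)! = 2 × 5040 = 10080.

10080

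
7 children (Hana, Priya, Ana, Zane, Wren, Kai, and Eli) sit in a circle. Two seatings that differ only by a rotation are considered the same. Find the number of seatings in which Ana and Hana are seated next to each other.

Treat {Ana, Hana} as one unit (2 internal orders) and seat the resulting 6 units around the table: (5)! circular arrangements.
So 2 × (5)! = 2 × 120 = 240.

240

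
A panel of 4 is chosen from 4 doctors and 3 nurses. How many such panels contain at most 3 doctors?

Split by how many doctors are chosen (0 through 3).
Sum: C(4,0)·C(3,4) + C(4,1)·C(3,3) + C(4,2)·C(3,2) + C(4,3)·C(3,1) = 0 + 4 + 18 + 12 = 34.

34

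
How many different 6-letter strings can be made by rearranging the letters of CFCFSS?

90

Letter multiplicities in CFCFSS: C×2, F×2, S×2.
So there are 6! / (2!·2!·2!) = 90 distinguishable arrangements.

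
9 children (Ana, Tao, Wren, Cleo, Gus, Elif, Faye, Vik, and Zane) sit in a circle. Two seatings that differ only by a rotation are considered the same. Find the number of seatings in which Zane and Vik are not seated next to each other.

All circular seatings of 9 people number (8)! = 40320.
Seatings with Zane beside Vik: treat them as a block with 2 internal orders, giving 2 × (7)! = 10080.
Subtracting, 40320 − 10080 = 30240.

30240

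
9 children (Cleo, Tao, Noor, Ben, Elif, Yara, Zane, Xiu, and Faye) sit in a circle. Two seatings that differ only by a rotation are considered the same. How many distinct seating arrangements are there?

40320

Seat Cleo anywhere (absorbing the rotational symmetry), then permute the other 8: (8)! = 40320.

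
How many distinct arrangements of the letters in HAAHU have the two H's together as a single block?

12

Treat the 2 copies of H as a single block. The multiset to arrange is then {HH, A, A, U}, 4 items in all.
That gives (4)!/(2!) = 12 arrangements.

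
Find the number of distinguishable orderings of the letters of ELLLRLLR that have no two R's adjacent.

There are 8!/(5!·2!) = 168 arrangements of ELLLRLLR in total.
Arrangements with the R's together: treat RR as one letter, giving (7)!/(5!) = 42.
Hence 168 − 42 = 126.

126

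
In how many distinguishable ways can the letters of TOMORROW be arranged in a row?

3360

The 8 letters of TOMORROW have repeats: O appearing 3 times and R appearing twice.
Dividing 8! = 40320 by 3!·2! = 12 for the repeated letters gives 3360.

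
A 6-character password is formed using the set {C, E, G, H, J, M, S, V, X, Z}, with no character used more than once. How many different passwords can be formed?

With no repetition, fill the 6 characters in order: 10 choices, then 9, down to 5.
10 × 9 × 8 × 7 × 6 × 5 = 151200.

151200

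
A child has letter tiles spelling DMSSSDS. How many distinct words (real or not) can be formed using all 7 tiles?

The 7 letters of DMSSSDS have repeats: D appearing twice and S appearing 4 times.
Dividing 7! = 5040 by 4!·2! = 48 for the repeated letters gives 105.

105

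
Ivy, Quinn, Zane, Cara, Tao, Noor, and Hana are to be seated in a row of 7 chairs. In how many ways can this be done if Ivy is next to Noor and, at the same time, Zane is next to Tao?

Treat {Ivy,Noor} as one block (2 orders) and {Zane,Tao} as another (2 orders).
That leaves 5 units to arrange: 2 × 2 × 5! = 4 × 120 = 480.

480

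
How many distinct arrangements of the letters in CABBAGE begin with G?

Fix G in the first position and arrange the remaining 6 letters.
Those 6 letters have A appearing twice and B appearing twice, giving (6)!/(2!·2!) = 180.

180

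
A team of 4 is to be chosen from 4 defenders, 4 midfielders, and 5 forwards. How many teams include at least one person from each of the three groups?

400

Total 4-person selections from all 13: C(13,4) = 715.
Subtract selections that omit an entire group: no defenders → C(9,4) = 126; no midfielders → C(9,4) = 126; no forwards → C(8,4) = 70.
Add back selections omitting two groups (i.e. drawn from a single group): C(4,4) + C(4,4) + C(5,4) = 7.
By inclusion–exclusion: 715 − 322 + 7 = 400.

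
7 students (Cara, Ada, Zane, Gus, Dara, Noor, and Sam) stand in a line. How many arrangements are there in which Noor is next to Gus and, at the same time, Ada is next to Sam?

Treat {Noor,Gus} as one block (2 orders) and {Ada,Sam} as another (2 orders).
That leaves 5 units to arrange: 2 × 2 × 5! = 4 × 120 = 480.

480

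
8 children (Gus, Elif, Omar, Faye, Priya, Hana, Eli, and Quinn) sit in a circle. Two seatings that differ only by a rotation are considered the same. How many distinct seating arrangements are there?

Seat Gus anywhere (absorbing the rotational symmetry), then permute the other 7: (7)! = 5040.

5040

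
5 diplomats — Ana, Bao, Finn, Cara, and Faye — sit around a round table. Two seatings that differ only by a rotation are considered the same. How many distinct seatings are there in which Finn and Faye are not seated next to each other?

Without the restriction there are (4)! = 24 seatings.
Seatings with Finn beside Faye: treat them as a block with 2 internal orders, giving 2 × (3)! = 12.
Subtracting, 24 − 12 = 12.

12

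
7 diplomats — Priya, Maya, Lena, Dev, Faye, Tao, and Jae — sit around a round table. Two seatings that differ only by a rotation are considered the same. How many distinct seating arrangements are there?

Fix one person's seat to break rotational symmetry; the remaining 6 people can be arranged in (6)! = 720 ways.

720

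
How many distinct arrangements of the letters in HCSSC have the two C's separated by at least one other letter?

18

There are 5!/(2!·2!) = 30 arrangements of HCSSC in total.
Arrangements with the C's together: treat CC as one letter, giving (4)!/(2!) = 12.
Hence 30 − 12 = 18.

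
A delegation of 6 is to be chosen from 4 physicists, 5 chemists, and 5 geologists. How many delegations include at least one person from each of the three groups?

With no constraint there are C(14,6) = 3003 possible selections.
Selections missing a whole group: no physicists → C(10,6) = 210; no chemists → C(9,6) = 84; no geologists → C(9,6) = 84.
Add back selections omitting two groups (i.e. drawn from a single group): C(4,6) + C(5,6) + C(5,6) = 0.
By inclusion–exclusion: 3003 − 378 + 0 = 2625.

2625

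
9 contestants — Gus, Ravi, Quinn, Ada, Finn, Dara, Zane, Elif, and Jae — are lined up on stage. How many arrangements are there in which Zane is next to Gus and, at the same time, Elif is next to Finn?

20160

Treat {Zane,Gus} as one block (2 orders) and {Elif,Finn} as another (2 orders).
That leaves 7 units to arrange: 2 × 2 × 7! = 4 × 5040 = 20160.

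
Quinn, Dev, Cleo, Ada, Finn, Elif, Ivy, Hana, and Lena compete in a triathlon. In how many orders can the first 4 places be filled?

There are 9 choices for 1st place, 8 for 2nd, and so on down to 6 for position 4.
That gives 9 × 8 × 7 × 6 = 3024.

3024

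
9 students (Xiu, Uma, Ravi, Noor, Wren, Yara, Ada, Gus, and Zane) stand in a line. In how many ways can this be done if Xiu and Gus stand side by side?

80640

Glue Xiu and Gus into one block (2 internal orders), leaving 8 units to arrange in a row.
So the count is 2·(8)! = 80640.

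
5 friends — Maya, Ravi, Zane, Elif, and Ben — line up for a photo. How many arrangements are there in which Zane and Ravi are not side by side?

Of the 5! = 120 arrangements, those with Zane and Ravi adjacent number 2 × 4! = 48 (treat the pair as a block with 2 internal orders).
Complementary counting: 120 − 48 = 72.

72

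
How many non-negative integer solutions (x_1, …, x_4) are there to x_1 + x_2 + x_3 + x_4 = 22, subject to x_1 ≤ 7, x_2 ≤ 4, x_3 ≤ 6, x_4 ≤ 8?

By stars and bars, unrestricted non-negative solutions to x_1+…+x_4 = 22 number C(22+3,3) = 2300.
Subtract solutions that violate a single cap (substitute x_i' = x_i − (cap_i+1)): x_1 ≥ 8 gives C(17,3) = 680; x_2 ≥ 5 gives C(20,3) = 1140; x_3 ≥ 7 gives C(18,3) = 816; x_4 ≥ 9 gives C(16,3) = 560. Together 3196.
Add back pairs where two caps are both exceeded: 220 + 120 + 56 + 286 + 165 + 84 = 931.
Subtract triples: 10 + 1 + 0 + 4 = 15.
By inclusion–exclusion the count is 2300 − 3196 + 931 − 15 = 20.

20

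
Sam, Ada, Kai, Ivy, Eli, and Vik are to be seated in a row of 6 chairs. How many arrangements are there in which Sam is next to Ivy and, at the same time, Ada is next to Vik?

96

Treat {Sam,Ivy} as one block (2 orders) and {Ada,Vik} as another (2 orders).
That leaves 4 units to arrange: 2 × 2 × 4! = 4 × 24 = 96.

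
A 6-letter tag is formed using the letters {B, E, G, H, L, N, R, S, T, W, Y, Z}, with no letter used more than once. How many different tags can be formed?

Choose and order 6 of the 12 symbols: the first letter has 12 options, the next 11, and so on down to 7.
That product is 12 × 11 × 10 × 9 × 8 × 7 = 665280.

665280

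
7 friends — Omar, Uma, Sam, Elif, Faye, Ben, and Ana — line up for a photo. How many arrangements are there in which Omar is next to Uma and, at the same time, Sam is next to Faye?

Treat {Omar,Uma} as one block (2 orders) and {Sam,Faye} as another (2 orders).
That leaves 5 units to arrange: 2 × 2 × 5! = 4 × 120 = 480.

480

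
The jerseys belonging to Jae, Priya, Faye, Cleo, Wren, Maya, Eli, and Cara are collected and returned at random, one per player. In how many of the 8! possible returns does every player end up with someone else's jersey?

Count assignments avoiding every fixed point. For any j of the 8 players fixed to their old jersey, the other 8−j can be arranged in (8−j)! ways.
By inclusion–exclusion this is Σ_{j=0}^{8} (−1)^j C(8,j)·(8−j)!.
Computing: 40320 − 40320 + 20160 − 6720 + 1680 − 336 + 56 − 8 + 1 = 14833.

14833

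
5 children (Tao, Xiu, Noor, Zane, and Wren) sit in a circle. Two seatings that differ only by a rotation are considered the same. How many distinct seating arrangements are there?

24

Around a circle, 5 distinct people have 5!/5 = (4)! = 24 rotationally distinct seatings.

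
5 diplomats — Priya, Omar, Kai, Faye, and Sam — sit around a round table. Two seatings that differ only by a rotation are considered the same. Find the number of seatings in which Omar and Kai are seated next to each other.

Glue Omar and Kai into a block (2 internal orders). Seating 4 units around a circle gives (3)! arrangements.
So 2 × (3)! = 2 × 6 = 12.

12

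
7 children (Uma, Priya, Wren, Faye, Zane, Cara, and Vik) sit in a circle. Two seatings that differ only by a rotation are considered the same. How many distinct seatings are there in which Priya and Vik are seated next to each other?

Treat {Priya, Vik} as one unit (2 internal orders) and seat the resulting 6 units around the table: (5)! circular arrangements.
So 2 × (5)! = 2 × 120 = 240.

240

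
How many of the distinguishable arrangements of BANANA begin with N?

20

Fix N in the first position and arrange the remaining 5 letters.
Those 5 letters have A appearing 3 times, giving (5)!/(3!) = 20.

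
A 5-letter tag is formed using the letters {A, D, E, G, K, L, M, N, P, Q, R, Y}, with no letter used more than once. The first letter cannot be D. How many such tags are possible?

87120

The first letter has 12−1 = 11 choices (anything except D).
The remaining 4 letters are filled from the other 11 symbols without repetition: 11 × 10 × 9 × 8 = 7920.
Total: 11 × 7920 = 87120.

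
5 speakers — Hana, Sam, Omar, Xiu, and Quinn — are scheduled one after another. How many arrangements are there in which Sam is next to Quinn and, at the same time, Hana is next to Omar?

24

Treat {Sam,Quinn} as one block (2 orders) and {Hana,Omar} as another (2 orders).
That leaves 3 units to arrange: 2 × 2 × 3! = 4 × 6 = 24.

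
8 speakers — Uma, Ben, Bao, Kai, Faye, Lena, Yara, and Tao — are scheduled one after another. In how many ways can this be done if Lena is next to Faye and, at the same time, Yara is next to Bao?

2880

Treat {Lena,Faye} as one block (2 orders) and {Yara,Bao} as another (2 orders).
That leaves 6 units to arrange: 2 × 2 × 6! = 4 × 720 = 2880.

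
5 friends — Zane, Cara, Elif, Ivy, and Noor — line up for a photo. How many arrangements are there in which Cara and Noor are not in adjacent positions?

72

There are 5! = 120 arrangements in all. If Cara and Noor are adjacent, merging them into one block gives 2·(4)! = 48 arrangements.
Complementary counting: 120 − 48 = 72.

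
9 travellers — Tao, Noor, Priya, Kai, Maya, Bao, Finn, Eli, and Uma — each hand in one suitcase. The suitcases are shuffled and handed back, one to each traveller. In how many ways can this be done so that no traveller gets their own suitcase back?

Count assignments avoiding every fixed point. For any j of the 9 travellers fixed to their own suitcase, the other 9−j can be arranged in (9−j)! ways.
By inclusion–exclusion this is Σ_{j=0}^{9} (−1)^j C(9,j)·(9−j)!.
Computing: 362880 − 362880 + 181440 − 60480 + 15120 − 3024 + 504 − 72 + 9 − 1 = 133496.

133496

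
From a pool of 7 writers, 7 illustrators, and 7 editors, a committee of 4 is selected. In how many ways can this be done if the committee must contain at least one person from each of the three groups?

3087

Total 4-person selections from all 21: C(21,4) = 5985.
Subtract selections that omit an entire group: no writers → C(14,4) = 1001; no illustrators → C(14,4) = 1001; no editors → C(14,4) = 1001.
Add back selections omitting two groups (i.e. drawn from a single group): C(7,4) + C(7,4) + C(7,4) = 105.
By inclusion–exclusion: 5985 − 3003 + 105 = 3087.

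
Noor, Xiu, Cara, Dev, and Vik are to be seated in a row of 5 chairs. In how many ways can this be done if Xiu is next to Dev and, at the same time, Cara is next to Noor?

Treat {Xiu,Dev} as one block (2 orders) and {Cara,Noor} as another (2 orders).
That leaves 3 units to arrange: 2 × 2 × 3! = 4 × 6 = 24.

24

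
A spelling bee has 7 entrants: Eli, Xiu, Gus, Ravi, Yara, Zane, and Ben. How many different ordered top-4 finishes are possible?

There are 7 choices for 1st place, 6 for 2nd, and so on down to 4 for position 4.
That gives 7 × 6 × 5 × 4 = 840.

840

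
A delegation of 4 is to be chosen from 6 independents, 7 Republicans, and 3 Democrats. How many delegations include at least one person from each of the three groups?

819

Unrestricted: C(16,4) = 1820 ways to pick any 4 of the 16.
Subtract selections that omit an entire group: no independents → C(10,4) = 210; no Republicans → C(9,4) = 126; no Democrats → C(13,4) = 715.
Add back selections omitting two groups (i.e. drawn from a single group): C(6,4) + C(7,4) + C(3,4) = 50.
By inclusion–exclusion: 1820 − 1051 + 50 = 819.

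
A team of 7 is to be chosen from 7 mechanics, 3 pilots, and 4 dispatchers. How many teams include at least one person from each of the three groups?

With no constraint there are C(14,7) = 3432 possible selections.
Subtract selections that omit an entire group: no mechanics → C(7,7) = 1; no pilots → C(11,7) = 330; no dispatchers → C(10,7) = 120.
Add back selections omitting two groups (i.e. drawn from a single group): C(7,7) + C(3,7) + C(4,7) = 1.
By inclusion–exclusion: 3432 − 451 + 1 = 2982.

2982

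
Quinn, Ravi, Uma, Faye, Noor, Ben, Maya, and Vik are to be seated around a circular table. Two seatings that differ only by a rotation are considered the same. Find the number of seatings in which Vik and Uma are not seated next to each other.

3600

All circular seatings of 8 people number (7)! = 5040.
Those with Vik next to Uma: fuse the pair into one unit and seat 7 units around a circle — 2·(6)! = 1440.
Subtracting, 5040 − 1440 = 3600.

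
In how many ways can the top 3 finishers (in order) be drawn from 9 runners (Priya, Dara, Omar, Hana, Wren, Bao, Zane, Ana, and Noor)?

There are 9 choices for 1st place, 8 for 2nd, and 7 for 3rd.
That gives 9 × 8 × 7 = 504.

504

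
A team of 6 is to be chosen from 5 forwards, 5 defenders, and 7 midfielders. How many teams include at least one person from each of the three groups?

10325

Unrestricted: C(17,6) = 12376 ways to pick any 6 of the 17.
Subtract selections that omit an entire group: no forwards → C(12,6) = 924; no defenders → C(12,6) = 924; no midfielders → C(10,6) = 210.
Add back selections omitting two groups (i.e. drawn from a single group): C(5,6) + C(5,6) + C(7,6) = 7.
By inclusion–exclusion: 12376 − 2058 + 7 = 10325.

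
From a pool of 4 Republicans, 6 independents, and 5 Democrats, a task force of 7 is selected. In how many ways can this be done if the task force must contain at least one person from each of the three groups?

5949

Unrestricted: C(15,7) = 6435 ways to pick any 7 of the 15.
Selections missing a whole group: no Republicans → C(11,7) = 330; no independents → C(9,7) = 36; no Democrats → C(10,7) = 120.
Add back selections omitting two groups (i.e. drawn from a single group): C(4,7) + C(6,7) + C(5,7) = 0.
By inclusion–exclusion: 6435 − 486 + 0 = 5949.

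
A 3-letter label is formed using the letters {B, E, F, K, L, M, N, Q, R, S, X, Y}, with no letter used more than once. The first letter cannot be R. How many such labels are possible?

The first letter has 12−1 = 11 choices (anything except R).
The remaining 2 letters are filled from the other 11 symbols without repetition: 11 × 10 = 110.
Total: 11 × 110 = 1210.

1210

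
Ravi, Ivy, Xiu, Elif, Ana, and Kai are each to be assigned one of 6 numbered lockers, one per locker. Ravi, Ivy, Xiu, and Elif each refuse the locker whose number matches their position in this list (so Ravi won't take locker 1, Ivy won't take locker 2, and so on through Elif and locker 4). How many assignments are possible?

362

Let Aᵢ (for 1 ≤ i ≤ 4) be the placements that put person i in their forbidden locker. Any j of these fix j positions, leaving (6−j)! ways to fill the rest, and there are C(4,j) ways to pick which j.
By inclusion–exclusion, the number of valid placements is Σ_{j=0}^{4} (−1)^j C(4,j)·(6−j)!.
Computing: 720 − 480 + 144 − 24 + 2 = 362.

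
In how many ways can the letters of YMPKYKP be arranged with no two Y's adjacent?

450

There are 7!/(2!·2!·2!) = 630 arrangements of YMPKYKP in total.
If the two Y's are adjacent, glue them into one block, leaving 6 items to arrange: (6)!/(2!·2!) = 180 ways.
Subtracting, 630 − 180 = 450 arrangements keep the Y's apart.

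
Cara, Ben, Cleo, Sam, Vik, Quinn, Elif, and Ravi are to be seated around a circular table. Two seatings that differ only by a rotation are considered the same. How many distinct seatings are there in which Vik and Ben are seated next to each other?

1440

Glue Vik and Ben into a block (2 internal orders). Seating 7 units around a circle gives (6)! arrangements.
So 2 × (6)! = 2 × 720 = 1440.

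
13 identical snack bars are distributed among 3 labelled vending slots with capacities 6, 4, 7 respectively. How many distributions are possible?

15

Without the upper bounds there are C(15,2) = 105 ways to split 13 among 3 vending slots.
Subtract solutions that violate a single cap (substitute x_i' = x_i − (cap_i+1)): x_1 ≥ 7 gives C(8,2) = 28; x_2 ≥ 5 gives C(10,2) = 45; x_3 ≥ 8 gives C(7,2) = 21. Together 94.
Add back pairs where two caps are both exceeded: 3 + 0 + 1 = 4.
By inclusion–exclusion the count is 105 − 94 + 4 = 15.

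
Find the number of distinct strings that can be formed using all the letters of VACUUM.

360

VACUUM has 6 letters with U appearing twice.
The number of distinct arrangements is 6!/(2!) = 720/2 = 360.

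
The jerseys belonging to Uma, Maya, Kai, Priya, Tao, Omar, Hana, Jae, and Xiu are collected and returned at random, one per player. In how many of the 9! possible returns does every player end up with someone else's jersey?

Count assignments avoiding every fixed point. For any j of the 9 players fixed to their old jersey, the other 9−j can be arranged in (9−j)! ways.
By inclusion–exclusion this is Σ_{j=0}^{9} (−1)^j C(9,j)·(9−j)!.
Computing: 362880 − 362880 + 181440 − 60480 + 15120 − 3024 + 504 − 72 + 9 − 1 = 133496.

133496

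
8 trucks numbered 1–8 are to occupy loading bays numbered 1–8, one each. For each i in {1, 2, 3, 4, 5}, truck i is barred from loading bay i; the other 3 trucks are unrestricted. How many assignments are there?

Let Aᵢ (for 1 ≤ i ≤ 5) be the placements that put truck i in its forbidden loading bay. Any j of these fix j positions, leaving (8−j)! ways to fill the rest, and there are C(5,j) ways to pick which j.
By inclusion–exclusion, the number of valid placements is Σ_{j=0}^{5} (−1)^j C(5,j)·(8−j)!.
Computing: 40320 − 25200 + 7200 − 1200 + 120 − 6 = 21234.

21234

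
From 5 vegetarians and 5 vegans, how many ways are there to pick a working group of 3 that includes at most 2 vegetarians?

110

Split by how many vegetarians are chosen (0 through 2).
Sum: C(5,0)·C(5,3) + C(5,1)·C(5,2) + C(5,2)·C(5,1) = 10 + 50 + 50 = 110.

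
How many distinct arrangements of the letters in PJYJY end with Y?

With the last slot taken by Y, it remains to arrange the other 4 letters (PJJY).
Those 4 letters have J appearing twice, giving (4)!/(2!) = 12.

12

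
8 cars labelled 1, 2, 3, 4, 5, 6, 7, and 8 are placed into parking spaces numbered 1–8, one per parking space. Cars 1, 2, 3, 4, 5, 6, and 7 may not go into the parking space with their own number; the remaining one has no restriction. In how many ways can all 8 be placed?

Let Aᵢ (for 1 ≤ i ≤ 7) be the placements that put car i in its forbidden parking space. Any j of these fix j positions, leaving (8−j)! ways to fill the rest, and there are C(7,j) ways to pick which j.
By inclusion–exclusion, the number of valid placements is Σ_{j=0}^{7} (−1)^j C(7,j)·(8−j)!.
Computing: 40320 − 35280 + 15120 − 4200 + 840 − 126 + 14 − 1 = 16687.

16687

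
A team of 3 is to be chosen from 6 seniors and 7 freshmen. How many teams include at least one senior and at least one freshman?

Total 3-person selections from all 13: C(13,3) = 286.
Selections missing a whole group: no seniors → C(7,3) = 35; no freshmen → C(6,3) = 20.
Both groups omitted at once is impossible, so 286 − 55 = 231.

231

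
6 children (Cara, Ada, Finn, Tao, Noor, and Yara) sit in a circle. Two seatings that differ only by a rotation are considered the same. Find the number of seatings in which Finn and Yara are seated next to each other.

48

Glue Finn and Yara into a block (2 internal orders). Seating 5 units around a circle gives (4)! arrangements.
So 2 × (4)! = 2 × 24 = 48.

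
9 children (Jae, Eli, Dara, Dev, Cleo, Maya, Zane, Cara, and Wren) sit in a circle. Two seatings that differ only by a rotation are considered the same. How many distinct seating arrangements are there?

Around a circle, 9 distinct people have 9!/9 = (8)! = 40320 rotationally distinct seatings.

40320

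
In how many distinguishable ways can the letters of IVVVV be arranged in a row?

IVVVV has 5 letters with V appearing 4 times.
So there are 5! / (4!) = 5 distinguishable arrangements.

5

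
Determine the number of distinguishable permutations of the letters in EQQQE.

The 5 letters of EQQQE have repeats: E appearing twice and Q appearing 3 times.
So there are 5! / (3!·2!) = 10 distinguishable arrangements.

10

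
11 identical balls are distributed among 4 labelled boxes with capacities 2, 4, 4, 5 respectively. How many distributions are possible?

31

Ignoring the caps, the number of non-negative solutions to x_1+…+x_4 = 11 is C(14,3) = 364.
Subtract solutions that violate a single cap (substitute x_i' = x_i − (cap_i+1)): x_1 ≥ 3 gives C(11,3) = 165; x_2 ≥ 5 gives C(9,3) = 84; x_3 ≥ 5 gives C(9,3) = 84; x_4 ≥ 6 gives C(8,3) = 56. Together 389.
Add back pairs where two caps are both exceeded: 20 + 20 + 10 + 4 + 1 + 1 = 56.
By inclusion–exclusion the count is 364 − 389 + 56 = 31.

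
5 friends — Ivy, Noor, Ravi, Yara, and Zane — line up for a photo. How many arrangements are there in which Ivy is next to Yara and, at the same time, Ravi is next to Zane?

24

Treat {Ivy,Yara} as one block (2 orders) and {Ravi,Zane} as another (2 orders).
That leaves 3 units to arrange: 2 × 2 × 3! = 4 × 6 = 24.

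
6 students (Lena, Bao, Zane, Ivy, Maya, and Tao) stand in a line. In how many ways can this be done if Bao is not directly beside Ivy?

Of the 6! = 720 arrangements, those with Bao and Ivy adjacent number 2 × 5! = 240 (treat the pair as a block with 2 internal orders).
So 720 − 240 = 480 arrangements keep them apart.

480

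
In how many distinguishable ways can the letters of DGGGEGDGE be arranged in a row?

756

The 9 letters of DGGGEGDGE have repeats: D appearing twice, E appearing twice, and G appearing 5 times.
The number of distinct arrangements is 9!/(5!·2!·2!) = 362880/480 = 756.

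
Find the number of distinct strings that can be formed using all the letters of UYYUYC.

60

UYYUYC has 6 letters with U appearing twice and Y appearing 3 times.
Dividing 6! = 720 by 3!·2! = 12 for the repeated letters gives 60.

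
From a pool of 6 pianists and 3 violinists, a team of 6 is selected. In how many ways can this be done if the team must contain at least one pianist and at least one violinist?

Unrestricted: C(9,6) = 84 ways to pick any 6 of the 9.
Subtract selections that omit an entire group: no pianists → C(3,6) = 0; no violinists → C(6,6) = 1.
Both groups omitted at once is impossible, so 84 − 1 = 83.

83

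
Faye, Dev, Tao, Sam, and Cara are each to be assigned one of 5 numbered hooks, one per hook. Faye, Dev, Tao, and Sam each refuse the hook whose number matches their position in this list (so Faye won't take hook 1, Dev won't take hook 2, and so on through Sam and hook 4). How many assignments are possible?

Let Aᵢ (for 1 ≤ i ≤ 4) be the placements that put person i in their forbidden hook. Any j of these fix j positions, leaving (5−j)! ways to fill the rest, and there are C(4,j) ways to pick which j.
By inclusion–exclusion, the number of valid placements is Σ_{j=0}^{4} (−1)^j C(4,j)·(5−j)!.
Computing: 120 − 96 + 36 − 8 + 1 = 53.

53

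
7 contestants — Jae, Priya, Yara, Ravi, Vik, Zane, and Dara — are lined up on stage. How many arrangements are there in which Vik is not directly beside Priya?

3600

Of the 7! = 5040 arrangements, those with Vik and Priya adjacent number 2 × 6! = 1440 (treat the pair as a block with 2 internal orders).
So 5040 − 1440 = 3600 arrangements keep them apart.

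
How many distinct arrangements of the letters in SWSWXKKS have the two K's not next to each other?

1260

Total arrangements of SWSWXKKS: 8!/(3!·2!·2!) = 1680.
If the two K's are adjacent, glue them into one block, leaving 7 items to arrange: (7)!/(3!·2!) = 420 ways.
Subtracting, 1680 − 420 = 1260 arrangements keep the K's apart.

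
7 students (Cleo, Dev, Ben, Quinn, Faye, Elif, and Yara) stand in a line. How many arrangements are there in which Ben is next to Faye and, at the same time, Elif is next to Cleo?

480

Treat {Ben,Faye} as one block (2 orders) and {Elif,Cleo} as another (2 orders).
That leaves 5 units to arrange: 2 × 2 × 5! = 4 × 120 = 480.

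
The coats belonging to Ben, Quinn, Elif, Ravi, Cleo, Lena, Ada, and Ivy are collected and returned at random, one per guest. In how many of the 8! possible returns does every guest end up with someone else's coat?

This is the derangement count D_8: permutations of 8 items with no fixed point.
By inclusion–exclusion this is Σ_{j=0}^{8} (−1)^j C(8,j)·(8−j)!.
Computing: 40320 − 40320 + 20160 − 6720 + 1680 − 336 + 56 − 8 + 1 = 14833.

14833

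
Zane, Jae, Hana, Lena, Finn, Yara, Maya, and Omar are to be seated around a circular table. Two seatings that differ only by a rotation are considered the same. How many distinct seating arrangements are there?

5040

Fix one person's seat to break rotational symmetry; the remaining 7 people can be arranged in (7)! = 5040 ways.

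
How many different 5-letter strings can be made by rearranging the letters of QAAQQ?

10

The 5 letters of QAAQQ have repeats: A appearing twice and Q appearing 3 times.
The number of distinct arrangements is 5!/(3!·2!) = 120/12 = 10.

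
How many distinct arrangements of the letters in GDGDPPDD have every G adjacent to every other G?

Treat the 2 copies of G as a single block. The multiset to arrange is then {GG, D, D, D, D, P, P}, 7 items in all.
That gives (7)!/(4!·2!) = 105 arrangements.

105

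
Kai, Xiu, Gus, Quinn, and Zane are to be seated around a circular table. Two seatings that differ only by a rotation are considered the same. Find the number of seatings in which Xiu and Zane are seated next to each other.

12

Treat {Xiu, Zane} as one unit (2 internal orders) and seat the resulting 4 units around the table: (3)! circular arrangements.
So 2 × (3)! = 2 × 6 = 12.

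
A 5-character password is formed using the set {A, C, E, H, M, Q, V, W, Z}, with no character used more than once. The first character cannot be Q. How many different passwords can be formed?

The first character has 9−1 = 8 choices (anything except Q).
The remaining 4 characters are filled from the other 8 symbols without repetition: 8 × 7 × 6 × 5 = 1680.
Total: 8 × 1680 = 13440.

13440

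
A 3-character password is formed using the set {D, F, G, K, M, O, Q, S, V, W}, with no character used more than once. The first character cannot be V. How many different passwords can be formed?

The first character has 10−1 = 9 choices (anything except V).
The remaining 2 characters are filled from the other 9 symbols without repetition: 9 × 8 = 72.
Total: 9 × 72 = 648.

648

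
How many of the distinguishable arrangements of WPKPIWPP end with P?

Fix P in the last position and arrange the remaining 7 letters.
Those 7 letters have P appearing 3 times and W appearing twice, giving (7)!/(3!·2!) = 420.

420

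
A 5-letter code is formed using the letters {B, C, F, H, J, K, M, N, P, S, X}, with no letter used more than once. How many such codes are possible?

This is a permutation of 5 out of 11: P(11,5) = 11!/6!.
11 × 10 × 9 × 8 × 7 = 55440.

55440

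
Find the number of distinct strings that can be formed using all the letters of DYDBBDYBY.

1680

Letter multiplicities in DYDBBDYBY: B×3, D×3, Y×3.
The number of distinct arrangements is 9!/(3!·3!·3!) = 362880/216 = 1680.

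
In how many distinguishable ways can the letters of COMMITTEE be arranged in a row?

45360

COMMITTEE has 9 letters with E appearing twice, M appearing twice, and T appearing twice.
The number of distinct arrangements is 9!/(2!·2!·2!) = 362880/8 = 45360.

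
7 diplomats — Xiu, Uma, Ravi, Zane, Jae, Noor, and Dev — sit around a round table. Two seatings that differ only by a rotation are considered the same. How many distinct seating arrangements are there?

720

Seat Xiu anywhere (absorbing the rotational symmetry), then permute the other 6: (6)! = 720.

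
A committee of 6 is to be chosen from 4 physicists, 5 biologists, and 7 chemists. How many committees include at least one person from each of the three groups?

With no constraint there are C(16,6) = 8008 possible selections.
Selections missing a whole group: no physicists → C(12,6) = 924; no biologists → C(11,6) = 462; no chemists → C(9,6) = 84.
Add back selections omitting two groups (i.e. drawn from a single group): C(4,6) + C(5,6) + C(7,6) = 7.
By inclusion–exclusion: 8008 − 1470 + 7 = 6545.

6545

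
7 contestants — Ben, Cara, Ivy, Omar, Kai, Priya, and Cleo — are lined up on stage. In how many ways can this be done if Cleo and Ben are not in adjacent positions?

There are 7! = 5040 arrangements in all. If Cleo and Ben are adjacent, merging them into one block gives 2·(6)! = 1440 arrangements.
So 5040 − 1440 = 3600 arrangements keep them apart.

3600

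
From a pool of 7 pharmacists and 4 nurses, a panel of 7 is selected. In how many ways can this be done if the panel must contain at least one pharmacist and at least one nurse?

329

Unrestricted: C(11,7) = 330 ways to pick any 7 of the 11.
Selections missing a whole group: no pharmacists → C(4,7) = 0; no nurses → C(7,7) = 1.
Both groups omitted at once is impossible, so 330 − 1 = 329.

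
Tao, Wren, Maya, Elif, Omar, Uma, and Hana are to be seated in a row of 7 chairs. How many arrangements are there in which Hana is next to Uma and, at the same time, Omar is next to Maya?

480

Treat {Hana,Uma} as one block (2 orders) and {Omar,Maya} as another (2 orders).
That leaves 5 units to arrange: 2 × 2 × 5! = 4 × 120 = 480.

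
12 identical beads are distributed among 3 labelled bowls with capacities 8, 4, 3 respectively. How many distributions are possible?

10

Without the upper bounds there are C(14,2) = 91 ways to split 12 among 3 bowls.
Subtract solutions that violate a single cap (substitute x_i' = x_i − (cap_i+1)): x_1 ≥ 9 gives C(5,2) = 10; x_2 ≥ 5 gives C(9,2) = 36; x_3 ≥ 4 gives C(10,2) = 45. Together 91.
Add back pairs where two caps are both exceeded: 0 + 0 + 10 = 10.
By inclusion–exclusion the count is 91 − 91 + 10 = 10.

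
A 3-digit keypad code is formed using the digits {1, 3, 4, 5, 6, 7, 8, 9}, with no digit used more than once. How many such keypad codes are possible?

With no repetition, fill the 3 digits in order: 8 choices, then 7, down to 6.
That product is 8 × 7 × 6 = 336.

336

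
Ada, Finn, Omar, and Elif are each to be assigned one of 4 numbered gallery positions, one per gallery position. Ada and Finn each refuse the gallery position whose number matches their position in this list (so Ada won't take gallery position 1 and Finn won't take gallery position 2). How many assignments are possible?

14

Let Aᵢ (for i ∈ {1, 2}) be the placements that put person i in their forbidden gallery position. Any j of these fix j positions, leaving (4−j)! ways to fill the rest, and there are C(2,j) ways to pick which j.
By inclusion–exclusion, the number of valid placements is Σ_{j=0}^{2} (−1)^j C(2,j)·(4−j)!.
Computing: 24 − 12 + 2 = 14.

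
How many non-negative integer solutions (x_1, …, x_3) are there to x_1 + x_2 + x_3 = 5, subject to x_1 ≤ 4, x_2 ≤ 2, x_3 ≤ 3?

Ignoring the caps, the number of non-negative solutions to x_1+…+x_3 = 5 is C(7,2) = 21.
Subtract solutions that violate a single cap (substitute x_i' = x_i − (cap_i+1)): x_1 ≥ 5 gives C(2,2) = 1; x_2 ≥ 3 gives C(4,2) = 6; x_3 ≥ 4 gives C(3,2) = 3. Together 10.
No two caps can be exceeded simultaneously, so the pair terms are all 0.
By inclusion–exclusion the count is 21 − 10 + 0 = 11.

11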